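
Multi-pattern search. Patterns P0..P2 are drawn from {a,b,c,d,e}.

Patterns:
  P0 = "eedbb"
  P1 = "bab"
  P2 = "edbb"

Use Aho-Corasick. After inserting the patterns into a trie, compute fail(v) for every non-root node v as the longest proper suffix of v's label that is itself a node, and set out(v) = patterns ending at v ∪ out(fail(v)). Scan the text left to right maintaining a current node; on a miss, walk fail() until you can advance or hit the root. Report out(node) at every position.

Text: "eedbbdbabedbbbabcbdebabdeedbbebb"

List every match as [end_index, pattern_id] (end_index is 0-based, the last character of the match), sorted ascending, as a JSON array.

Construct AC machine:
Trie (insert patterns):
  n0 'ε': b→6 e→1
  n1 'e': d→9 e→2
  n2 'ee': d→3
  n3 'eed': b→4
  n4 'eedb': b→5
  n5 'eedbb': ·  [P0 ends]
  n6 'b': a→7
  n7 'ba': b→8
  n8 'bab': ·  [P1 ends]
  n9 'ed': b→10
  n10 'edb': b→11
  n11 'edbb': ·  [P2 ends]

BFS fail/out derivation:
  n1('e'): parent n0 fail=0; on 'e' 0 → fail=0;  out ∅∪∅=∅
  n6('b'): parent n0 fail=0; on 'b' 0 → fail=0;  out ∅∪∅=∅
  n2('ee'): parent n1 fail=0; on 'e' 0 → fail=1;  out ∅∪∅=∅
  n7('ba'): parent n6 fail=0; on 'a' 0 → fail=0;  out ∅∪∅=∅
  n9('ed'): parent n1 fail=0; on 'd' 0 → fail=0;  out ∅∪∅=∅
  n3('eed'): parent n2 fail=1; on 'd' 1 → fail=9;  out ∅∪∅=∅
  n8('bab'): parent n7 fail=0; on 'b' 0 → fail=6;  out {1}∪∅={1}
  n10('edb'): parent n9 fail=0; on 'b' 0 → fail=6;  out ∅∪∅=∅
  n4('eedb'): parent n3 fail=9; on 'b' 9 → fail=10;  out ∅∪∅=∅
  n11('edbb'): parent n10 fail=6; on 'b' 6→0 → fail=6;  out {2}∪∅={2}
  n5('eedbb'): parent n4 fail=10; on 'b' 10 → fail=11;  out {0}∪{2}={0,2}

Scan:
i=0 'e': node 0→1
i=1 'e': node 1→2
i=2 'd': node 2→3
i=3 'b': node 3→4
i=4 'b': node 4→5  ** P0@[0:4],P2@[1:4]
i=5 'd': node 5→0 (fail-walked)
i=6 'b': node 0→6
i=7 'a': node 6→7
i=8 'b': node 7→8  ** P1@[6:8]
i=9 'e': node 8→1 (fail-walked)
i=10 'd': node 1→9
i=11 'b': node 9→10
i=12 'b': node 10→11  ** P2@[9:12]
i=13 'b': node 11→6 (fail-walked)
i=14 'a': node 6→7
i=15 'b': node 7→8  ** P1@[13:15]
i=16 'c': node 8→0 (fail-walked)
i=17 'b': node 0→6
i=18 'd': node 6→0 (fail-walked)
i=19 'e': node 0→1
i=20 'b': node 1→6 (fail-walked)
i=21 'a': node 6→7
i=22 'b': node 7→8  ** P1@[20:22]
i=23 'd': node 8→0 (fail-walked)
i=24 'e': node 0→1
i=25 'e': node 1→2
i=26 'd': node 2→3
i=27 'b': node 3→4
i=28 'b': node 4→5  ** P0@[24:28],P2@[25:28]
i=29 'e': node 5→1 (fail-walked)
i=30 'b': node 1→6 (fail-walked)
i=31 'b': node 6→6 (fail-walked)

All matches (sorted): [[4,0],[4,2],[8,1],[12,2],[15,1],[22,1],[28,0],[28,2]]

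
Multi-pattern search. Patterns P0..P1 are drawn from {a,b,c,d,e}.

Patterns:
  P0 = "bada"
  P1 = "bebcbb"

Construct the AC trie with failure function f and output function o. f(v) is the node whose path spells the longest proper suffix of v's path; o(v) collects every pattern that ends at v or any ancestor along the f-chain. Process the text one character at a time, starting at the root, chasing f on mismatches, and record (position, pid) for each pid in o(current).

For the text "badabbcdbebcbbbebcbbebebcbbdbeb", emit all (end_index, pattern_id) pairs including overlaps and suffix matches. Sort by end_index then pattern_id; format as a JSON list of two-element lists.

Construct AC machine:
Trie (insert patterns):
  0='ε' goto b→1
  1='b' goto a→2 e→5
  2='ba' goto d→3
  3='bad' goto a→4
  4='bada' goto ·  [P0 ends]
  5='be' goto b→6
  6='beb' goto c→7
  7='bebc' goto b→8
  8='bebcb' goto b→9
  9='bebcbb' goto ·  [P1 ends]

BFS fail/out derivation:
  fail(1) 'b': from fail(0)=0 chase 'b': 0 ⇒ 0;  out=∅∪out(0)=∅
  fail(2) 'ba': from fail(1)=0 chase 'a': 0 ⇒ 0;  out=∅∪out(0)=∅
  fail(5) 'be': from fail(1)=0 chase 'e': 0 ⇒ 0;  out=∅∪out(0)=∅
  fail(3) 'bad': from fail(2)=0 chase 'd': 0 ⇒ 0;  out=∅∪out(0)=∅
  fail(6) 'beb': from fail(5)=0 chase 'b': 0 ⇒ 1;  out=∅∪out(1)=∅
  fail(4) 'bada': from fail(3)=0 chase 'a': 0 ⇒ 0;  out={0}∪out(0)={0}
  fail(7) 'bebc': from fail(6)=1 chase 'c': 1→0 ⇒ 0;  out=∅∪out(0)=∅
  fail(8) 'bebcb': from fail(7)=0 chase 'b': 0 ⇒ 1;  out=∅∪out(1)=∅
  fail(9) 'bebcbb': from fail(8)=1 chase 'b': 1→0 ⇒ 1;  out={1}∪out(1)={1}

Text stream:
[0] read 'b'  n0⇒n1
[1] read 'a'  n1⇒n2
[2] read 'd'  n2⇒n3
[3] read 'a'  n3⇒n4  emit P0@[0:3]
[4] read 'b'  n4⇒n1 (fail-walked)
[5] read 'b'  n1⇒n1 (fail-walked)
[6] read 'c'  n1⇒n0 (fail-walked)
[7] read 'd'  n0⇒n0
[8] read 'b'  n0⇒n1
[9] read 'e'  n1⇒n5
[10] read 'b'  n5⇒n6
[11] read 'c'  n6⇒n7
[12] read 'b'  n7⇒n8
[13] read 'b'  n8⇒n9  emit P1@[8:13]
[14] read 'b'  n9⇒n1 (fail-walked)
[15] read 'e'  n1⇒n5
[16] read 'b'  n5⇒n6
[17] read 'c'  n6⇒n7
[18] read 'b'  n7⇒n8
[19] read 'b'  n8⇒n9  emit P1@[14:19]
[20] read 'e'  n9⇒n5 (fail-walked)
[21] read 'b'  n5⇒n6
[22] read 'e'  n6⇒n5 (fail-walked)
[23] read 'b'  n5⇒n6
[24] read 'c'  n6⇒n7
[25] read 'b'  n7⇒n8
[26] read 'b'  n8⇒n9  emit P1@[21:26]
[27] read 'd'  n9⇒n0 (fail-walked)
[28] read 'b'  n0⇒n1
[29] read 'e'  n1⇒n5
[30] read 'b'  n5⇒n6

Matches: [[3,0],[13,1],[19,1],[26,1]]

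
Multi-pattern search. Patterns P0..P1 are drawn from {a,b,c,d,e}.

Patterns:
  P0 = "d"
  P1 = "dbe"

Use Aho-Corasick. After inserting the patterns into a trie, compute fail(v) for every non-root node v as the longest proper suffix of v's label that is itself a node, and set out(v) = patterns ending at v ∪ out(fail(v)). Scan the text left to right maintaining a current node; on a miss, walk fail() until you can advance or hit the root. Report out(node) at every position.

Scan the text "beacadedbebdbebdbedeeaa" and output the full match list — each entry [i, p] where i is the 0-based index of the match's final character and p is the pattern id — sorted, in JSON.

Construct AC machine:
Trie (insert patterns):
  0='ε' goto d→1
  1='d' goto b→2  [P0 ends]
  2='db' goto e→3
  3='dbe' goto ·  [P1 ends]

Failure links (BFS by depth):
  fail(1) 'd': from fail(0)=0 chase 'd': 0 ⇒ 0;  out={0}∪out(0)={0}
  fail(2) 'db': from fail(1)=0 chase 'b': 0 ⇒ 0;  out=∅∪out(0)=∅
  fail(3) 'dbe': from fail(2)=0 chase 'e': 0 ⇒ 0;  out={1}∪out(0)={1}

Text stream:
[0] read 'b'  n0⇒n0
[1] read 'e'  n0⇒n0
[2] read 'a'  n0⇒n0
[3] read 'c'  n0⇒n0
[4] read 'a'  n0⇒n0
[5] read 'd'  n0⇒n1  ** P0@[5:5]
[6] read 'e'  n1⇒n0 (fail-walked)
[7] read 'd'  n0⇒n1  ** P0@[7:7]
[8] read 'b'  n1⇒n2
[9] read 'e'  n2⇒n3  ** P1@[7:9]
[10] read 'b'  n3⇒n0 (fail-walked)
[11] read 'd'  n0⇒n1  ** P0@[11:11]
[12] read 'b'  n1⇒n2
[13] read 'e'  n2⇒n3  ** P1@[11:13]
[14] read 'b'  n3⇒n0 (fail-walked)
[15] read 'd'  n0⇒n1  ** P0@[15:15]
[16] read 'b'  n1⇒n2
[17] read 'e'  n2⇒n3  ** P1@[15:17]
[18] read 'd'  n3⇒n1 (fail-walked)  ** P0@[18:18]
[19] read 'e'  n1⇒n0 (fail-walked)
[20] read 'e'  n0⇒n0
[21] read 'a'  n0⇒n0
[22] read 'a'  n0⇒n0

Result: [[5,0],[7,0],[9,1],[11,0],[13,1],[15,0],[17,1],[18,0]]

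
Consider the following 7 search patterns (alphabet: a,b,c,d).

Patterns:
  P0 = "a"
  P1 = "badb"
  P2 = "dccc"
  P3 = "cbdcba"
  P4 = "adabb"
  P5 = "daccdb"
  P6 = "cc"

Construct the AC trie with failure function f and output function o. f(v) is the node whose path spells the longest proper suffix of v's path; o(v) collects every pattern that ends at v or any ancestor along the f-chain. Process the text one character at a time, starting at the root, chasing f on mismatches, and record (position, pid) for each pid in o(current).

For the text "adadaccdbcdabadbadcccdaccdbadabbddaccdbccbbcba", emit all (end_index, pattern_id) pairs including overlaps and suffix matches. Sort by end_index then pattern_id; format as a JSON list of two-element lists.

Build automaton:
Trie nodes:
  n0 'ε': a→1 b→2 c→10 d→6
  n1 'a': d→16  ←P0
  n2 'b': a→3
  n3 'ba': d→4
  n4 'bad': b→5
  n5 'badb': ·  ←P1
  n6 'd': a→20 c→7
  n7 'dc': c→8
  n8 'dcc': c→9
  n9 'dccc': ·  ←P2
  n10 'c': b→11 c→25
  n11 'cb': d→12
  n12 'cbd': c→13
  n13 'cbdc': b→14
  n14 'cbdcb': a→15
  n15 'cbdcba': ·  ←P3
  n16 'ad': a→17
  n17 'ada': b→18
  n18 'adab': b→19
  n19 'adabb': ·  ←P4
  n20 'da': c→21
  n21 'dac': c→22
  n22 'dacc': d→23
  n23 'daccd': b→24
  n24 'daccdb': ·  ←P5
  n25 'cc': ·  ←P6

BFS fail/out derivation:
  n1('a'): parent n0 fail=0; on 'a' 0 → fail=0;  out {0}∪∅={0}
  n2('b'): parent n0 fail=0; on 'b' 0 → fail=0;  out ∅∪∅=∅
  n6('d'): parent n0 fail=0; on 'd' 0 → fail=0;  out ∅∪∅=∅
  n10('c'): parent n0 fail=0; on 'c' 0 → fail=0;  out ∅∪∅=∅
  n3('ba'): parent n2 fail=0; on 'a' 0 → fail=1;  out ∅∪{0}={0}
  n7('dc'): parent n6 fail=0; on 'c' 0 → fail=10;  out ∅∪∅=∅
  n11('cb'): parent n10 fail=0; on 'b' 0 → fail=2;  out ∅∪∅=∅
  n16('ad'): parent n1 fail=0; on 'd' 0 → fail=6;  out ∅∪∅=∅
  n20('da'): parent n6 fail=0; on 'a' 0 → fail=1;  out ∅∪{0}={0}
  n25('cc'): parent n10 fail=0; on 'c' 0 → fail=10;  out {6}∪∅={6}
  n4('bad'): parent n3 fail=1; on 'd' 1 → fail=16;  out ∅∪∅=∅
  n8('dcc'): parent n7 fail=10; on 'c' 10 → fail=25;  out ∅∪{6}={6}
  n12('cbd'): parent n11 fail=2; on 'd' 2→0 → fail=6;  out ∅∪∅=∅
  n17('ada'): parent n16 fail=6; on 'a' 6 → fail=20;  out ∅∪{0}={0}
  n21('dac'): parent n20 fail=1; on 'c' 1→0 → fail=10;  out ∅∪∅=∅
  n5('badb'): parent n4 fail=16; on 'b' 16→6→0 → fail=2;  out {1}∪∅={1}
  n9('dccc'): parent n8 fail=25; on 'c' 25→10 → fail=25;  out {2}∪{6}={2,6}
  n13('cbdc'): parent n12 fail=6; on 'c' 6 → fail=7;  out ∅∪∅=∅
  n18('adab'): parent n17 fail=20; on 'b' 20→1→0 → fail=2;  out ∅∪∅=∅
  n22('dacc'): parent n21 fail=10; on 'c' 10 → fail=25;  out ∅∪{6}={6}
  n14('cbdcb'): parent n13 fail=7; on 'b' 7→10 → fail=11;  out ∅∪∅=∅
  n19('adabb'): parent n18 fail=2; on 'b' 2→0 → fail=2;  out {4}∪∅={4}
  n23('daccd'): parent n22 fail=25; on 'd' 25→10→0 → fail=6;  out ∅∪∅=∅
  n15('cbdcba'): parent n14 fail=11; on 'a' 11→2 → fail=3;  out {3}∪{0}={0,3}
  n24('daccdb'): parent n23 fail=6; on 'b' 6→0 → fail=2;  out {5}∪∅={5}

Text stream:
[0] read 'a'  n0⇒n1  → match P0@[0:0]
[1] read 'd'  n1⇒n16
[2] read 'a'  n16⇒n17  → match P0@[2:2]
[3] read 'd'  n17⇒n16 ·f
[4] read 'a'  n16⇒n17  → match P0@[4:4]
[5] read 'c'  n17⇒n21 ·f
[6] read 'c'  n21⇒n22  → match P6@[5:6]
[7] read 'd'  n22⇒n23
[8] read 'b'  n23⇒n24  → match P5@[3:8]
[9] read 'c'  n24⇒n10 ·f
[10] read 'd'  n10⇒n6 ·f
[11] read 'a'  n6⇒n20  → match P0@[11:11]
[12] read 'b'  n20⇒n2 ·f
[13] read 'a'  n2⇒n3  → match P0@[13:13]
[14] read 'd'  n3⇒n4
[15] read 'b'  n4⇒n5  → match P1@[12:15]
[16] read 'a'  n5⇒n3 ·f  → match P0@[16:16]
[17] read 'd'  n3⇒n4
[18] read 'c'  n4⇒n7 ·f
[19] read 'c'  n7⇒n8  → match P6@[18:19]
[20] read 'c'  n8⇒n9  → match P2@[17:20],P6@[19:20]
[21] read 'd'  n9⇒n6 ·f
[22] read 'a'  n6⇒n20  → match P0@[22:22]
[23] read 'c'  n20⇒n21
[24] read 'c'  n21⇒n22  → match P6@[23:24]
[25] read 'd'  n22⇒n23
[26] read 'b'  n23⇒n24  → match P5@[21:26]
[27] read 'a'  n24⇒n3 ·f  → match P0@[27:27]
[28] read 'd'  n3⇒n4
[29] read 'a'  n4⇒n17 ·f  → match P0@[29:29]
[30] read 'b'  n17⇒n18
[31] read 'b'  n18⇒n19  → match P4@[27:31]
[32] read 'd'  n19⇒n6 ·f
[33] read 'd'  n6⇒n6 ·f
[34] read 'a'  n6⇒n20  → match P0@[34:34]
[35] read 'c'  n20⇒n21
[36] read 'c'  n21⇒n22  → match P6@[35:36]
[37] read 'd'  n22⇒n23
[38] read 'b'  n23⇒n24  → match P5@[33:38]
[39] read 'c'  n24⇒n10 ·f
[40] read 'c'  n10⇒n25  → match P6@[39:40]
[41] read 'b'  n25⇒n11 ·f
[42] read 'b'  n11⇒n2 ·f
[43] read 'c'  n2⇒n10 ·f
[44] read 'b'  n10⇒n11
[45] read 'a'  n11⇒n3 ·f  → match P0@[45:45]

Matches: [[0,0],[2,0],[4,0],[6,6],[8,5],[11,0],[13,0],[15,1],[16,0],[19,6],[20,2],[20,6],[22,0],[24,6],[26,5],[27,0],[29,0],[31,4],[34,0],[36,6],[38,5],[40,6],[45,0]]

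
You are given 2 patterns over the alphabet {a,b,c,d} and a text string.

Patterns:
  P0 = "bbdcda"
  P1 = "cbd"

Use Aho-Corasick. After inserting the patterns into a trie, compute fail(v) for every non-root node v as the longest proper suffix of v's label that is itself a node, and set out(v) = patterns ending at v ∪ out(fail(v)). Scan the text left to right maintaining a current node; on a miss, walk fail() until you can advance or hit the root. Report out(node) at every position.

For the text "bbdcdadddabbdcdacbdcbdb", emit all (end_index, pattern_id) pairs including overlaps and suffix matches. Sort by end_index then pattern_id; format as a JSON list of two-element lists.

Construct AC machine:
Trie (insert patterns):
  0='ε' goto b→1 c→7
  1='b' goto b→2
  2='bb' goto d→3
  3='bbd' goto c→4
  4='bbdc' goto d→5
  5='bbdcd' goto a→6
  6='bbdcda' goto ·  ←P0
  7='c' goto b→8
  8='cb' goto d→9
  9='cbd' goto ·  ←P1

Failure links (BFS by depth):
  fail(1) 'b': from fail(0)=0 chase 'b': 0 ⇒ 0;  out=∅∪out(0)=∅
  fail(7) 'c': from fail(0)=0 chase 'c': 0 ⇒ 0;  out=∅∪out(0)=∅
  fail(2) 'bb': from fail(1)=0 chase 'b': 0 ⇒ 1;  out=∅∪out(1)=∅
  fail(8) 'cb': from fail(7)=0 chase 'b': 0 ⇒ 1;  out=∅∪out(1)=∅
  fail(3) 'bbd': from fail(2)=1 chase 'd': 1→0 ⇒ 0;  out=∅∪out(0)=∅
  fail(9) 'cbd': from fail(8)=1 chase 'd': 1→0 ⇒ 0;  out={1}∪out(0)={1}
  fail(4) 'bbdc': from fail(3)=0 chase 'c': 0 ⇒ 7;  out=∅∪out(7)=∅
  fail(5) 'bbdcd': from fail(4)=7 chase 'd': 7→0 ⇒ 0;  out=∅∪out(0)=∅
  fail(6) 'bbdcda': from fail(5)=0 chase 'a': 0 ⇒ 0;  out={0}∪out(0)={0}

Text stream:
i=0 'b': node 0→1
i=1 'b': node 1→2
i=2 'd': node 2→3
i=3 'c': node 3→4
i=4 'd': node 4→5
i=5 'a': node 5→6  → match P0@[0:5]
i=6 'd': node 6→0 (via fail)
i=7 'd': node 0→0
i=8 'd': node 0→0
i=9 'a': node 0→0
i=10 'b': node 0→1
i=11 'b': node 1→2
i=12 'd': node 2→3
i=13 'c': node 3→4
i=14 'd': node 4→5
i=15 'a': node 5→6  → match P0@[10:15]
i=16 'c': node 6→7 (via fail)
i=17 'b': node 7→8
i=18 'd': node 8→9  → match P1@[16:18]
i=19 'c': node 9→7 (via fail)
i=20 'b': node 7→8
i=21 'd': node 8→9  → match P1@[19:21]
i=22 'b': node 9→1 (via fail)

Result: [[5,0],[15,0],[18,1],[21,1]]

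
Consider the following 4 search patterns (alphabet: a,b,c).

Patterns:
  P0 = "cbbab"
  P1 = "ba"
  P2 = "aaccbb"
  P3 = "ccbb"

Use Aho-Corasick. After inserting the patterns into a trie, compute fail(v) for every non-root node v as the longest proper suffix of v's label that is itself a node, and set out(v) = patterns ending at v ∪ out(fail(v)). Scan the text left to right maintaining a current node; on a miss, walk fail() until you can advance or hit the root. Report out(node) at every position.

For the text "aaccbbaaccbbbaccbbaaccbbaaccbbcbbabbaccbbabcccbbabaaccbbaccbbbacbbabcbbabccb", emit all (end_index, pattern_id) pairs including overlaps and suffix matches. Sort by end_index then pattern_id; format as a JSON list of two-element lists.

Build automaton:
Trie (insert patterns):
  0='ε' goto a→8 b→6 c→1
  1='c' goto b→2 c→14
  2='cb' goto b→3
  3='cbb' goto a→4
  4='cbba' goto b→5
  5='cbbab' goto ·  [P0 ends]
  6='b' goto a→7
  7='ba' goto ·  [P1 ends]
  8='a' goto a→9
  9='aa' goto c→10
  10='aac' goto c→11
  11='aacc' goto b→12
  12='aaccb' goto b→13
  13='aaccbb' goto ·  [P2 ends]
  14='cc' goto b→15
  15='ccb' goto b→16
  16='ccbb' goto ·  [P3 ends]

BFS fail/out derivation:
  n1('c'): parent n0 fail=0; on 'c' 0 → fail=0;  out ∅∪∅=∅
  n6('b'): parent n0 fail=0; on 'b' 0 → fail=0;  out ∅∪∅=∅
  n8('a'): parent n0 fail=0; on 'a' 0 → fail=0;  out ∅∪∅=∅
  n2('cb'): parent n1 fail=0; on 'b' 0 → fail=6;  out ∅∪∅=∅
  n7('ba'): parent n6 fail=0; on 'a' 0 → fail=8;  out {1}∪∅={1}
  n9('aa'): parent n8 fail=0; on 'a' 0 → fail=8;  out ∅∪∅=∅
  n14('cc'): parent n1 fail=0; on 'c' 0 → fail=1;  out ∅∪∅=∅
  n3('cbb'): parent n2 fail=6; on 'b' 6→0 → fail=6;  out ∅∪∅=∅
  n10('aac'): parent n9 fail=8; on 'c' 8→0 → fail=1;  out ∅∪∅=∅
  n15('ccb'): parent n14 fail=1; on 'b' 1 → fail=2;  out ∅∪∅=∅
  n4('cbba'): parent n3 fail=6; on 'a' 6 → fail=7;  out ∅∪{1}={1}
  n11('aacc'): parent n10 fail=1; on 'c' 1 → fail=14;  out ∅∪∅=∅
  n16('ccbb'): parent n15 fail=2; on 'b' 2 → fail=3;  out {3}∪∅={3}
  n5('cbbab'): parent n4 fail=7; on 'b' 7→8→0 → fail=6;  out {0}∪∅={0}
  n12('aaccb'): parent n11 fail=14; on 'b' 14 → fail=15;  out ∅∪∅=∅
  n13('aaccbb'): parent n12 fail=15; on 'b' 15 → fail=16;  out {2}∪{3}={2,3}

Run:
[0] read 'a'  n0⇒n8
[1] read 'a'  n8⇒n9
[2] read 'c'  n9⇒n10
[3] read 'c'  n10⇒n11
[4] read 'b'  n11⇒n12
[5] read 'b'  n12⇒n13  emit P2@[0:5],P3@[2:5]
[6] read 'a'  n13⇒n4 ·f  emit P1@[5:6]
[7] read 'a'  n4⇒n9 ·f
[8] read 'c'  n9⇒n10
[9] read 'c'  n10⇒n11
[10] read 'b'  n11⇒n12
[11] read 'b'  n12⇒n13  emit P2@[6:11],P3@[8:11]
[12] read 'b'  n13⇒n6 ·f
[13] read 'a'  n6⇒n7  emit P1@[12:13]
[14] read 'c'  n7⇒n1 ·f
[15] read 'c'  n1⇒n14
[16] read 'b'  n14⇒n15
[17] read 'b'  n15⇒n16  emit P3@[14:17]
[18] read 'a'  n16⇒n4 ·f  emit P1@[17:18]
[19] read 'a'  n4⇒n9 ·f
[20] read 'c'  n9⇒n10
[21] read 'c'  n10⇒n11
[22] read 'b'  n11⇒n12
[23] read 'b'  n12⇒n13  emit P2@[18:23],P3@[20:23]
[24] read 'a'  n13⇒n4 ·f  emit P1@[23:24]
[25] read 'a'  n4⇒n9 ·f
[26] read 'c'  n9⇒n10
[27] read 'c'  n10⇒n11
[28] read 'b'  n11⇒n12
[29] read 'b'  n12⇒n13  emit P2@[24:29],P3@[26:29]
[30] read 'c'  n13⇒n1 ·f
[31] read 'b'  n1⇒n2
[32] read 'b'  n2⇒n3
[33] read 'a'  n3⇒n4  emit P1@[32:33]
[34] read 'b'  n4⇒n5  emit P0@[30:34]
[35] read 'b'  n5⇒n6 ·f
[36] read 'a'  n6⇒n7  emit P1@[35:36]
[37] read 'c'  n7⇒n1 ·f
[38] read 'c'  n1⇒n14
[39] read 'b'  n14⇒n15
[40] read 'b'  n15⇒n16  emit P3@[37:40]
[41] read 'a'  n16⇒n4 ·f  emit P1@[40:41]
[42] read 'b'  n4⇒n5  emit P0@[38:42]
[43] read 'c'  n5⇒n1 ·f
[44] read 'c'  n1⇒n14
[45] read 'c'  n14⇒n14 ·f
[46] read 'b'  n14⇒n15
[47] read 'b'  n15⇒n16  emit P3@[44:47]
[48] read 'a'  n16⇒n4 ·f  emit P1@[47:48]
[49] read 'b'  n4⇒n5  emit P0@[45:49]
[50] read 'a'  n5⇒n7 ·f  emit P1@[49:50]
[51] read 'a'  n7⇒n9 ·f
[52] read 'c'  n9⇒n10
[53] read 'c'  n10⇒n11
[54] read 'b'  n11⇒n12
[55] read 'b'  n12⇒n13  emit P2@[50:55],P3@[52:55]
[56] read 'a'  n13⇒n4 ·f  emit P1@[55:56]
[57] read 'c'  n4⇒n1 ·f
[58] read 'c'  n1⇒n14
[59] read 'b'  n14⇒n15
[60] read 'b'  n15⇒n16  emit P3@[57:60]
[61] read 'b'  n16⇒n6 ·f
[62] read 'a'  n6⇒n7  emit P1@[61:62]
[63] read 'c'  n7⇒n1 ·f
[64] read 'b'  n1⇒n2
[65] read 'b'  n2⇒n3
[66] read 'a'  n3⇒n4  emit P1@[65:66]
[67] read 'b'  n4⇒n5  emit P0@[63:67]
[68] read 'c'  n5⇒n1 ·f
[69] read 'b'  n1⇒n2
[70] read 'b'  n2⇒n3
[71] read 'a'  n3⇒n4  emit P1@[70:71]
[72] read 'b'  n4⇒n5  emit P0@[68:72]
[73] read 'c'  n5⇒n1 ·f
[74] read 'c'  n1⇒n14
[75] read 'b'  n14⇒n15

All matches (sorted): [[5,2],[5,3],[6,1],[11,2],[11,3],[13,1],[17,3],[18,1],[23,2],[23,3],[24,1],[29,2],[29,3],[33,1],[34,0],[36,1],[40,3],[41,1],[42,0],[47,3],[48,1],[49,0],[50,1],[55,2],[55,3],[56,1],[60,3],[62,1],[66,1],[67,0],[71,1],[72,0]]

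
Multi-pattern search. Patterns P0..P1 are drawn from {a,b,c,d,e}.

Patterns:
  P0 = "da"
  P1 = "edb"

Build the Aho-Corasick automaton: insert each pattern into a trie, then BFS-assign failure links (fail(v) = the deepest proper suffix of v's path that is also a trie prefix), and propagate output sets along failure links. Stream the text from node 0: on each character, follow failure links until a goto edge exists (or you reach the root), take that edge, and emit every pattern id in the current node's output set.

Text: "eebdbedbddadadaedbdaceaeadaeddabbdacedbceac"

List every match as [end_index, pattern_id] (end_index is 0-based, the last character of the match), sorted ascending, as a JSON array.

Build automaton:
Trie (insert patterns):
  0='ε' goto d→1 e→3
  1='d' goto a→2
  2='da' goto ·  ←P0
  3='e' goto d→4
  4='ed' goto b→5
  5='edb' goto ·  ←P1

BFS fail/out derivation:
  fail(1) 'd': from fail(0)=0 chase 'd': 0 ⇒ 0;  out=∅∪out(0)=∅
  fail(3) 'e': from fail(0)=0 chase 'e': 0 ⇒ 0;  out=∅∪out(0)=∅
  fail(2) 'da': from fail(1)=0 chase 'a': 0 ⇒ 0;  out={0}∪out(0)={0}
  fail(4) 'ed': from fail(3)=0 chase 'd': 0 ⇒ 1;  out=∅∪out(1)=∅
  fail(5) 'edb': from fail(4)=1 chase 'b': 1→0 ⇒ 0;  out={1}∪out(0)={1}

Scan:
pos 0 'e': at 3
pos 1 'e': at 3 (via fail)
pos 2 'b': at 0 (via fail)
pos 3 'd': at 1
pos 4 'b': at 0 (via fail)
pos 5 'e': at 3
pos 6 'd': at 4
pos 7 'b': at 5  → match P1@[5:7]
pos 8 'd': at 1 (via fail)
pos 9 'd': at 1 (via fail)
pos 10 'a': at 2  → match P0@[9:10]
pos 11 'd': at 1 (via fail)
pos 12 'a': at 2  → match P0@[11:12]
pos 13 'd': at 1 (via fail)
pos 14 'a': at 2  → match P0@[13:14]
pos 15 'e': at 3 (via fail)
pos 16 'd': at 4
pos 17 'b': at 5  → match P1@[15:17]
pos 18 'd': at 1 (via fail)
pos 19 'a': at 2  → match P0@[18:19]
pos 20 'c': at 0 (via fail)
pos 21 'e': at 3
pos 22 'a': at 0 (via fail)
pos 23 'e': at 3
pos 24 'a': at 0 (via fail)
pos 25 'd': at 1
pos 26 'a': at 2  → match P0@[25:26]
pos 27 'e': at 3 (via fail)
pos 28 'd': at 4
pos 29 'd': at 1 (via fail)
pos 30 'a': at 2  → match P0@[29:30]
pos 31 'b': at 0 (via fail)
pos 32 'b': at 0
pos 33 'd': at 1
pos 34 'a': at 2  → match P0@[33:34]
pos 35 'c': at 0 (via fail)
pos 36 'e': at 3
pos 37 'd': at 4
pos 38 'b': at 5  → match P1@[36:38]
pos 39 'c': at 0 (via fail)
pos 40 'e': at 3
pos 41 'a': at 0 (via fail)
pos 42 'c': at 0

All matches (sorted): [[7,1],[10,0],[12,0],[14,0],[17,1],[19,0],[26,0],[30,0],[34,0],[38,1]]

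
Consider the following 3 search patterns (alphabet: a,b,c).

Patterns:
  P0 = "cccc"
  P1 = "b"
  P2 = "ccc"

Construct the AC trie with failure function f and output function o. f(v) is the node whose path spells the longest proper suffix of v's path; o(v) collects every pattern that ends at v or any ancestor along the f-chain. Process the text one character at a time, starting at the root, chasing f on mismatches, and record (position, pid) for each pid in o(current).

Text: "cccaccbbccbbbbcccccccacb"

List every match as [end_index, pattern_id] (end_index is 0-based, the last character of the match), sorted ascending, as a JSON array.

Construct AC machine:
Trie nodes:
  n0 'ε': b→5 c→1
  n1 'c': c→2
  n2 'cc': c→3
  n3 'ccc': c→4  ←P2
  n4 'cccc': ·  ←P0
  n5 'b': ·  ←P1

Failure links (BFS by depth):
  n1('c'): parent n0 fail=0; on 'c' 0 → fail=0;  out ∅∪∅=∅
  n5('b'): parent n0 fail=0; on 'b' 0 → fail=0;  out {1}∪∅={1}
  n2('cc'): parent n1 fail=0; on 'c' 0 → fail=1;  out ∅∪∅=∅
  n3('ccc'): parent n2 fail=1; on 'c' 1 → fail=2;  out {2}∪∅={2}
  n4('cccc'): parent n3 fail=2; on 'c' 2 → fail=3;  out {0}∪{2}={0,2}

Scan:
pos 0 'c': at 1
pos 1 'c': at 2
pos 2 'c': at 3  ** P2@[0:2]
pos 3 'a': at 0 ·f
pos 4 'c': at 1
pos 5 'c': at 2
pos 6 'b': at 5 ·f  ** P1@[6:6]
pos 7 'b': at 5 ·f  ** P1@[7:7]
pos 8 'c': at 1 ·f
pos 9 'c': at 2
pos 10 'b': at 5 ·f  ** P1@[10:10]
pos 11 'b': at 5 ·f  ** P1@[11:11]
pos 12 'b': at 5 ·f  ** P1@[12:12]
pos 13 'b': at 5 ·f  ** P1@[13:13]
pos 14 'c': at 1 ·f
pos 15 'c': at 2
pos 16 'c': at 3  ** P2@[14:16]
pos 17 'c': at 4  ** P0@[14:17],P2@[15:17]
pos 18 'c': at 4 ·f  ** P0@[15:18],P2@[16:18]
pos 19 'c': at 4 ·f  ** P0@[16:19],P2@[17:19]
pos 20 'c': at 4 ·f  ** P0@[17:20],P2@[18:20]
pos 21 'a': at 0 ·f
pos 22 'c': at 1
pos 23 'b': at 5 ·f  ** P1@[23:23]

Matches: [[2,2],[6,1],[7,1],[10,1],[11,1],[12,1],[13,1],[16,2],[17,0],[17,2],[18,0],[18,2],[19,0],[19,2],[20,0],[20,2],[23,1]]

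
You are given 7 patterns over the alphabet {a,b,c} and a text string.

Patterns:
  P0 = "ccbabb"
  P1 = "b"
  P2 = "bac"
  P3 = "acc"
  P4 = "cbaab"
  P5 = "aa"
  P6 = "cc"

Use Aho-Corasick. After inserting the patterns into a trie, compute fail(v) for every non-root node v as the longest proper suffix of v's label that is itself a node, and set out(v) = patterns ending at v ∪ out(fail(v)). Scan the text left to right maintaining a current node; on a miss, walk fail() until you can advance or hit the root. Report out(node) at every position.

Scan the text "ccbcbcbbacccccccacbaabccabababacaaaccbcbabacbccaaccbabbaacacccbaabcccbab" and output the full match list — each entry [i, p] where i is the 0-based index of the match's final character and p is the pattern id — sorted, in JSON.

Build automaton:
Trie (insert patterns):
  0='ε' goto a→10 b→7 c→1
  1='c' goto b→13 c→2
  2='cc' goto b→3  ←P6
  3='ccb' goto a→4
  4='ccba' goto b→5
  5='ccbab' goto b→6
  6='ccbabb' goto ·  ←P0
  7='b' goto a→8  ←P1
  8='ba' goto c→9
  9='bac' goto ·  ←P2
  10='a' goto a→17 c→11
  11='ac' goto c→12
  12='acc' goto ·  ←P3
  13='cb' goto a→14
  14='cba' goto a→15
  15='cbaa' goto b→16
  16='cbaab' goto ·  ←P4
  17='aa' goto ·  ←P5

Failure links (BFS by depth):
  fail(1) 'c': from fail(0)=0 chase 'c': 0 ⇒ 0;  out=∅∪out(0)=∅
  fail(7) 'b': from fail(0)=0 chase 'b': 0 ⇒ 0;  out={1}∪out(0)={1}
  fail(10) 'a': from fail(0)=0 chase 'a': 0 ⇒ 0;  out=∅∪out(0)=∅
  fail(2) 'cc': from fail(1)=0 chase 'c': 0 ⇒ 1;  out={6}∪out(1)={6}
  fail(8) 'ba': from fail(7)=0 chase 'a': 0 ⇒ 10;  out=∅∪out(10)=∅
  fail(11) 'ac': from fail(10)=0 chase 'c': 0 ⇒ 1;  out=∅∪out(1)=∅
  fail(13) 'cb': from fail(1)=0 chase 'b': 0 ⇒ 7;  out=∅∪out(7)={1}
  fail(17) 'aa': from fail(10)=0 chase 'a': 0 ⇒ 10;  out={5}∪out(10)={5}
  fail(3) 'ccb': from fail(2)=1 chase 'b': 1 ⇒ 13;  out=∅∪out(13)={1}
  fail(9) 'bac': from fail(8)=10 chase 'c': 10 ⇒ 11;  out={2}∪out(11)={2}
  fail(12) 'acc': from fail(11)=1 chase 'c': 1 ⇒ 2;  out={3}∪out(2)={3,6}
  fail(14) 'cba': from fail(13)=7 chase 'a': 7 ⇒ 8;  out=∅∪out(8)=∅
  fail(4) 'ccba': from fail(3)=13 chase 'a': 13 ⇒ 14;  out=∅∪out(14)=∅
  fail(15) 'cbaa': from fail(14)=8 chase 'a': 8→10 ⇒ 17;  out=∅∪out(17)={5}
  fail(5) 'ccbab': from fail(4)=14 chase 'b': 14→8→10→0 ⇒ 7;  out=∅∪out(7)={1}
  fail(16) 'cbaab': from fail(15)=17 chase 'b': 17→10→0 ⇒ 7;  out={4}∪out(7)={1,4}
  fail(6) 'ccbabb': from fail(5)=7 chase 'b': 7→0 ⇒ 7;  out={0}∪out(7)={0,1}

Run:
pos 0 'c': at 1
pos 1 'c': at 2  ** P6@[0:1]
pos 2 'b': at 3  ** P1@[2:2]
pos 3 'c': at 1 (fail-walked)
pos 4 'b': at 13  ** P1@[4:4]
pos 5 'c': at 1 (fail-walked)
pos 6 'b': at 13  ** P1@[6:6]
pos 7 'b': at 7 (fail-walked)  ** P1@[7:7]
pos 8 'a': at 8
pos 9 'c': at 9  ** P2@[7:9]
pos 10 'c': at 12 (fail-walked)  ** P3@[8:10],P6@[9:10]
pos 11 'c': at 2 (fail-walked)  ** P6@[10:11]
pos 12 'c': at 2 (fail-walked)  ** P6@[11:12]
pos 13 'c': at 2 (fail-walked)  ** P6@[12:13]
pos 14 'c': at 2 (fail-walked)  ** P6@[13:14]
pos 15 'c': at 2 (fail-walked)  ** P6@[14:15]
pos 16 'a': at 10 (fail-walked)
pos 17 'c': at 11
pos 18 'b': at 13 (fail-walked)  ** P1@[18:18]
pos 19 'a': at 14
pos 20 'a': at 15  ** P5@[19:20]
pos 21 'b': at 16  ** P1@[21:21],P4@[17:21]
pos 22 'c': at 1 (fail-walked)
pos 23 'c': at 2  ** P6@[22:23]
pos 24 'a': at 10 (fail-walked)
pos 25 'b': at 7 (fail-walked)  ** P1@[25:25]
pos 26 'a': at 8
pos 27 'b': at 7 (fail-walked)  ** P1@[27:27]
pos 28 'a': at 8
pos 29 'b': at 7 (fail-walked)  ** P1@[29:29]
pos 30 'a': at 8
pos 31 'c': at 9  ** P2@[29:31]
pos 32 'a': at 10 (fail-walked)
pos 33 'a': at 17  ** P5@[32:33]
pos 34 'a': at 17 (fail-walked)  ** P5@[33:34]
pos 35 'c': at 11 (fail-walked)
pos 36 'c': at 12  ** P3@[34:36],P6@[35:36]
pos 37 'b': at 3 (fail-walked)  ** P1@[37:37]
pos 38 'c': at 1 (fail-walked)
pos 39 'b': at 13  ** P1@[39:39]
pos 40 'a': at 14
pos 41 'b': at 7 (fail-walked)  ** P1@[41:41]
pos 42 'a': at 8
pos 43 'c': at 9  ** P2@[41:43]
pos 44 'b': at 13 (fail-walked)  ** P1@[44:44]
pos 45 'c': at 1 (fail-walked)
pos 46 'c': at 2  ** P6@[45:46]
pos 47 'a': at 10 (fail-walked)
pos 48 'a': at 17  ** P5@[47:48]
pos 49 'c': at 11 (fail-walked)
pos 50 'c': at 12  ** P3@[48:50],P6@[49:50]
pos 51 'b': at 3 (fail-walked)  ** P1@[51:51]
pos 52 'a': at 4
pos 53 'b': at 5  ** P1@[53:53]
pos 54 'b': at 6  ** P0@[49:54],P1@[54:54]
pos 55 'a': at 8 (fail-walked)
pos 56 'a': at 17 (fail-walked)  ** P5@[55:56]
pos 57 'c': at 11 (fail-walked)
pos 58 'a': at 10 (fail-walked)
pos 59 'c': at 11
pos 60 'c': at 12  ** P3@[58:60],P6@[59:60]
pos 61 'c': at 2 (fail-walked)  ** P6@[60:61]
pos 62 'b': at 3  ** P1@[62:62]
pos 63 'a': at 4
pos 64 'a': at 15 (fail-walked)  ** P5@[63:64]
pos 65 'b': at 16  ** P1@[65:65],P4@[61:65]
pos 66 'c': at 1 (fail-walked)
pos 67 'c': at 2  ** P6@[66:67]
pos 68 'c': at 2 (fail-walked)  ** P6@[67:68]
pos 69 'b': at 3  ** P1@[69:69]
pos 70 'a': at 4
pos 71 'b': at 5  ** P1@[71:71]

Matches: [[1,6],[2,1],[4,1],[6,1],[7,1],[9,2],[10,3],[10,6],[11,6],[12,6],[13,6],[14,6],[15,6],[18,1],[20,5],[21,1],[21,4],[23,6],[25,1],[27,1],[29,1],[31,2],[33,5],[34,5],[36,3],[36,6],[37,1],[39,1],[41,1],[43,2],[44,1],[46,6],[48,5],[50,3],[50,6],[51,1],[53,1],[54,0],[54,1],[56,5],[60,3],[60,6],[61,6],[62,1],[64,5],[65,1],[65,4],[67,6],[68,6],[69,1],[71,1]]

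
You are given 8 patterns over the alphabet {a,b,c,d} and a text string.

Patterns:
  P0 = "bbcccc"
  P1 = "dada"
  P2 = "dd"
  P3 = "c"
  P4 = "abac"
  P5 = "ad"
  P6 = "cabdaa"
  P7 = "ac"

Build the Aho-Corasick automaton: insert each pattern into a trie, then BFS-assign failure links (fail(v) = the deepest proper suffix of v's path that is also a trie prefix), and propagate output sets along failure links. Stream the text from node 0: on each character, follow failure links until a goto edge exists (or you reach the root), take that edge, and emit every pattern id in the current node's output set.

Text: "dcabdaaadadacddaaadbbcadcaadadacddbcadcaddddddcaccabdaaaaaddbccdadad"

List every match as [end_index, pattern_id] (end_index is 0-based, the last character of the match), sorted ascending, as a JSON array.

Construct AC machine:
Trie (insert patterns):
  0='ε' goto a→13 b→1 c→12 d→7
  1='b' goto b→2
  2='bb' goto c→3
  3='bbc' goto c→4
  4='bbcc' goto c→5
  5='bbccc' goto c→6
  6='bbcccc' goto ·  [P0 ends]
  7='d' goto a→8 d→11
  8='da' goto d→9
  9='dad' goto a→10
  10='dada' goto ·  [P1 ends]
  11='dd' goto ·  [P2 ends]
  12='c' goto a→18  [P3 ends]
  13='a' goto b→14 c→23 d→17
  14='ab' goto a→15
  15='aba' goto c→16
  16='abac' goto ·  [P4 ends]
  17='ad' goto ·  [P5 ends]
  18='ca' goto b→19
  19='cab' goto d→20
  20='cabd' goto a→21
  21='cabda' goto a→22
  22='cabdaa' goto ·  [P6 ends]
  23='ac' goto ·  [P7 ends]

Failure links (BFS by depth):
  fail(1) 'b': from fail(0)=0 chase 'b': 0 ⇒ 0;  out=∅∪out(0)=∅
  fail(7) 'd': from fail(0)=0 chase 'd': 0 ⇒ 0;  out=∅∪out(0)=∅
  fail(12) 'c': from fail(0)=0 chase 'c': 0 ⇒ 0;  out={3}∪out(0)={3}
  fail(13) 'a': from fail(0)=0 chase 'a': 0 ⇒ 0;  out=∅∪out(0)=∅
  fail(2) 'bb': from fail(1)=0 chase 'b': 0 ⇒ 1;  out=∅∪out(1)=∅
  fail(8) 'da': from fail(7)=0 chase 'a': 0 ⇒ 13;  out=∅∪out(13)=∅
  fail(11) 'dd': from fail(7)=0 chase 'd': 0 ⇒ 7;  out={2}∪out(7)={2}
  fail(14) 'ab': from fail(13)=0 chase 'b': 0 ⇒ 1;  out=∅∪out(1)=∅
  fail(17) 'ad': from fail(13)=0 chase 'd': 0 ⇒ 7;  out={5}∪out(7)={5}
  fail(18) 'ca': from fail(12)=0 chase 'a': 0 ⇒ 13;  out=∅∪out(13)=∅
  fail(23) 'ac': from fail(13)=0 chase 'c': 0 ⇒ 12;  out={7}∪out(12)={3,7}
  fail(3) 'bbc': from fail(2)=1 chase 'c': 1→0 ⇒ 12;  out=∅∪out(12)={3}
  fail(9) 'dad': from fail(8)=13 chase 'd': 13 ⇒ 17;  out=∅∪out(17)={5}
  fail(15) 'aba': from fail(14)=1 chase 'a': 1→0 ⇒ 13;  out=∅∪out(13)=∅
  fail(19) 'cab': from fail(18)=13 chase 'b': 13 ⇒ 14;  out=∅∪out(14)=∅
  fail(4) 'bbcc': from fail(3)=12 chase 'c': 12→0 ⇒ 12;  out=∅∪out(12)={3}
  fail(10) 'dada': from fail(9)=17 chase 'a': 17→7 ⇒ 8;  out={1}∪out(8)={1}
  fail(16) 'abac': from fail(15)=13 chase 'c': 13 ⇒ 23;  out={4}∪out(23)={3,4,7}
  fail(20) 'cabd': from fail(19)=14 chase 'd': 14→1→0 ⇒ 7;  out=∅∪out(7)=∅
  fail(5) 'bbccc': from fail(4)=12 chase 'c': 12→0 ⇒ 12;  out=∅∪out(12)={3}
  fail(21) 'cabda': from fail(20)=7 chase 'a': 7 ⇒ 8;  out=∅∪out(8)=∅
  fail(6) 'bbcccc': from fail(5)=12 chase 'c': 12→0 ⇒ 12;  out={0}∪out(12)={0,3}
  fail(22) 'cabdaa': from fail(21)=8 chase 'a': 8→13→0 ⇒ 13;  out={6}∪out(13)={6}

Scan:
i=0 'd': node 0→7
i=1 'c': node 7→12 (via fail)  emit P3@[1:1]
i=2 'a': node 12→18
i=3 'b': node 18→19
i=4 'd': node 19→20
i=5 'a': node 20→21
i=6 'a': node 21→22  emit P6@[1:6]
i=7 'a': node 22→13 (via fail)
i=8 'd': node 13→17  emit P5@[7:8]
i=9 'a': node 17→8 (via fail)
i=10 'd': node 8→9  emit P5@[9:10]
i=11 'a': node 9→10  emit P1@[8:11]
i=12 'c': node 10→23 (via fail)  emit P3@[12:12],P7@[11:12]
i=13 'd': node 23→7 (via fail)
i=14 'd': node 7→11  emit P2@[13:14]
i=15 'a': node 11→8 (via fail)
i=16 'a': node 8→13 (via fail)
i=17 'a': node 13→13 (via fail)
i=18 'd': node 13→17  emit P5@[17:18]
i=19 'b': node 17→1 (via fail)
i=20 'b': node 1→2
i=21 'c': node 2→3  emit P3@[21:21]
i=22 'a': node 3→18 (via fail)
i=23 'd': node 18→17 (via fail)  emit P5@[22:23]
i=24 'c': node 17→12 (via fail)  emit P3@[24:24]
i=25 'a': node 12→18
i=26 'a': node 18→13 (via fail)
i=27 'd': node 13→17  emit P5@[26:27]
i=28 'a': node 17→8 (via fail)
i=29 'd': node 8→9  emit P5@[28:29]
i=30 'a': node 9→10  emit P1@[27:30]
i=31 'c': node 10→23 (via fail)  emit P3@[31:31],P7@[30:31]
i=32 'd': node 23→7 (via fail)
i=33 'd': node 7→11  emit P2@[32:33]
i=34 'b': node 11→1 (via fail)
i=35 'c': node 1→12 (via fail)  emit P3@[35:35]
i=36 'a': node 12→18
i=37 'd': node 18→17 (via fail)  emit P5@[36:37]
i=38 'c': node 17→12 (via fail)  emit P3@[38:38]
i=39 'a': node 12→18
i=40 'd': node 18→17 (via fail)  emit P5@[39:40]
i=41 'd': node 17→11 (via fail)  emit P2@[40:41]
i=42 'd': node 11→11 (via fail)  emit P2@[41:42]
i=43 'd': node 11→11 (via fail)  emit P2@[42:43]
i=44 'd': node 11→11 (via fail)  emit P2@[43:44]
i=45 'd': node 11→11 (via fail)  emit P2@[44:45]
i=46 'c': node 11→12 (via fail)  emit P3@[46:46]
i=47 'a': node 12→18
i=48 'c': node 18→23 (via fail)  emit P3@[48:48],P7@[47:48]
i=49 'c': node 23→12 (via fail)  emit P3@[49:49]
i=50 'a': node 12→18
i=51 'b': node 18→19
i=52 'd': node 19→20
i=53 'a': node 20→21
i=54 'a': node 21→22  emit P6@[49:54]
i=55 'a': node 22→13 (via fail)
i=56 'a': node 13→13 (via fail)
i=57 'a': node 13→13 (via fail)
i=58 'd': node 13→17  emit P5@[57:58]
i=59 'd': node 17→11 (via fail)  emit P2@[58:59]
i=60 'b': node 11→1 (via fail)
i=61 'c': node 1→12 (via fail)  emit P3@[61:61]
i=62 'c': node 12→12 (via fail)  emit P3@[62:62]
i=63 'd': node 12→7 (via fail)
i=64 'a': node 7→8
i=65 'd': node 8→9  emit P5@[64:65]
i=66 'a': node 9→10  emit P1@[63:66]
i=67 'd': node 10→9 (via fail)  emit P5@[66:67]

Result: [[1,3],[6,6],[8,5],[10,5],[11,1],[12,3],[12,7],[14,2],[18,5],[21,3],[23,5],[24,3],[27,5],[29,5],[30,1],[31,3],[31,7],[33,2],[35,3],[37,5],[38,3],[40,5],[41,2],[42,2],[43,2],[44,2],[45,2],[46,3],[48,3],[48,7],[49,3],[54,6],[58,5],[59,2],[61,3],[62,3],[65,5],[66,1],[67,5]]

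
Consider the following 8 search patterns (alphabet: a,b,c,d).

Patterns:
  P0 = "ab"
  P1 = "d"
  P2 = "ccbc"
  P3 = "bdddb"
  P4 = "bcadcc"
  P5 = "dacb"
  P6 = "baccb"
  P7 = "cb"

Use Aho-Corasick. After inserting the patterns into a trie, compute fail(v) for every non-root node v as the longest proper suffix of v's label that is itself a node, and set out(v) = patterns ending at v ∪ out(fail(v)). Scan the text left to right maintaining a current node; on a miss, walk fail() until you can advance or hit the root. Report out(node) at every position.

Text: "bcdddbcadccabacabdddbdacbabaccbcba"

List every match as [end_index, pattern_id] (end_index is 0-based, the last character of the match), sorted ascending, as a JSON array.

Build:
Trie nodes:
  n0 'ε': a→1 b→8 c→4 d→3
  n1 'a': b→2
  n2 'ab': ·  [P0 ends]
  n3 'd': a→18  [P1 ends]
  n4 'c': b→25 c→5
  n5 'cc': b→6
  n6 'ccb': c→7
  n7 'ccbc': ·  [P2 ends]
  n8 'b': a→21 c→13 d→9
  n9 'bd': d→10
  n10 'bdd': d→11
  n11 'bddd': b→12
  n12 'bdddb': ·  [P3 ends]
  n13 'bc': a→14
  n14 'bca': d→15
  n15 'bcad': c→16
  n16 'bcadc': c→17
  n17 'bcadcc': ·  [P4 ends]
  n18 'da': c→19
  n19 'dac': b→20
  n20 'dacb': ·  [P5 ends]
  n21 'ba': c→22
  n22 'bac': c→23
  n23 'bacc': b→24
  n24 'baccb': ·  [P6 ends]
  n25 'cb': ·  [P7 ends]

Failure links (BFS by depth):
  n1('a'): parent n0 fail=0; on 'a' 0 → fail=0;  out ∅∪∅=∅
  n3('d'): parent n0 fail=0; on 'd' 0 → fail=0;  out {1}∪∅={1}
  n4('c'): parent n0 fail=0; on 'c' 0 → fail=0;  out ∅∪∅=∅
  n8('b'): parent n0 fail=0; on 'b' 0 → fail=0;  out ∅∪∅=∅
  n2('ab'): parent n1 fail=0; on 'b' 0 → fail=8;  out {0}∪∅={0}
  n5('cc'): parent n4 fail=0; on 'c' 0 → fail=4;  out ∅∪∅=∅
  n9('bd'): parent n8 fail=0; on 'd' 0 → fail=3;  out ∅∪{1}={1}
  n13('bc'): parent n8 fail=0; on 'c' 0 → fail=4;  out ∅∪∅=∅
  n18('da'): parent n3 fail=0; on 'a' 0 → fail=1;  out ∅∪∅=∅
  n21('ba'): parent n8 fail=0; on 'a' 0 → fail=1;  out ∅∪∅=∅
  n25('cb'): parent n4 fail=0; on 'b' 0 → fail=8;  out {7}∪∅={7}
  n6('ccb'): parent n5 fail=4; on 'b' 4 → fail=25;  out ∅∪{7}={7}
  n10('bdd'): parent n9 fail=3; on 'd' 3→0 → fail=3;  out ∅∪{1}={1}
  n14('bca'): parent n13 fail=4; on 'a' 4→0 → fail=1;  out ∅∪∅=∅
  n19('dac'): parent n18 fail=1; on 'c' 1→0 → fail=4;  out ∅∪∅=∅
  n22('bac'): parent n21 fail=1; on 'c' 1→0 → fail=4;  out ∅∪∅=∅
  n7('ccbc'): parent n6 fail=25; on 'c' 25→8 → fail=13;  out {2}∪∅={2}
  n11('bddd'): parent n10 fail=3; on 'd' 3→0 → fail=3;  out ∅∪{1}={1}
  n15('bcad'): parent n14 fail=1; on 'd' 1→0 → fail=3;  out ∅∪{1}={1}
  n20('dacb'): parent n19 fail=4; on 'b' 4 → fail=25;  out {5}∪{7}={5,7}
  n23('bacc'): parent n22 fail=4; on 'c' 4 → fail=5;  out ∅∪∅=∅
  n12('bdddb'): parent n11 fail=3; on 'b' 3→0 → fail=8;  out {3}∪∅={3}
  n16('bcadc'): parent n15 fail=3; on 'c' 3→0 → fail=4;  out ∅∪∅=∅
  n24('baccb'): parent n23 fail=5; on 'b' 5 → fail=6;  out {6}∪{7}={6,7}
  n17('bcadcc'): parent n16 fail=4; on 'c' 4 → fail=5;  out {4}∪∅={4}

Run:
pos 0 'b': at 8
pos 1 'c': at 13
pos 2 'd': at 3 (fail-walked)  → match P1@[2:2]
pos 3 'd': at 3 (fail-walked)  → match P1@[3:3]
pos 4 'd': at 3 (fail-walked)  → match P1@[4:4]
pos 5 'b': at 8 (fail-walked)
pos 6 'c': at 13
pos 7 'a': at 14
pos 8 'd': at 15  → match P1@[8:8]
pos 9 'c': at 16
pos 10 'c': at 17  → match P4@[5:10]
pos 11 'a': at 1 (fail-walked)
pos 12 'b': at 2  → match P0@[11:12]
pos 13 'a': at 21 (fail-walked)
pos 14 'c': at 22
pos 15 'a': at 1 (fail-walked)
pos 16 'b': at 2  → match P0@[15:16]
pos 17 'd': at 9 (fail-walked)  → match P1@[17:17]
pos 18 'd': at 10  → match P1@[18:18]
pos 19 'd': at 11  → match P1@[19:19]
pos 20 'b': at 12  → match P3@[16:20]
pos 21 'd': at 9 (fail-walked)  → match P1@[21:21]
pos 22 'a': at 18 (fail-walked)
pos 23 'c': at 19
pos 24 'b': at 20  → match P5@[21:24],P7@[23:24]
pos 25 'a': at 21 (fail-walked)
pos 26 'b': at 2 (fail-walked)  → match P0@[25:26]
pos 27 'a': at 21 (fail-walked)
pos 28 'c': at 22
pos 29 'c': at 23
pos 30 'b': at 24  → match P6@[26:30],P7@[29:30]
pos 31 'c': at 7 (fail-walked)  → match P2@[28:31]
pos 32 'b': at 25 (fail-walked)  → match P7@[31:32]
pos 33 'a': at 21 (fail-walked)

Matches: [[2,1],[3,1],[4,1],[8,1],[10,4],[12,0],[16,0],[17,1],[18,1],[19,1],[20,3],[21,1],[24,5],[24,7],[26,0],[30,6],[30,7],[31,2],[32,7]]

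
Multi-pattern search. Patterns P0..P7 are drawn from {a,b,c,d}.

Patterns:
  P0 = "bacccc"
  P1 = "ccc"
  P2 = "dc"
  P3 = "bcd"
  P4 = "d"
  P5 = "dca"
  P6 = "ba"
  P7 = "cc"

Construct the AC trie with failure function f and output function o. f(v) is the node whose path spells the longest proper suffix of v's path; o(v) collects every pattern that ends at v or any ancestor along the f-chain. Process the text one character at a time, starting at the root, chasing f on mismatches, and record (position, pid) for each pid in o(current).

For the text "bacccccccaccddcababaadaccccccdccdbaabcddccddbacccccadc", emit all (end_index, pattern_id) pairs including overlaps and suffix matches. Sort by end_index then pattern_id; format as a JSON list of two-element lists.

Build:
Trie nodes:
  0='ε' goto b→1 c→7 d→10
  1='b' goto a→2 c→12
  2='ba' goto c→3  [P6 ends]
  3='bac' goto c→4
  4='bacc' goto c→5
  5='baccc' goto c→6
  6='bacccc' goto ·  [P0 ends]
  7='c' goto c→8
  8='cc' goto c→9  [P7 ends]
  9='ccc' goto ·  [P1 ends]
  10='d' goto c→11  [P4 ends]
  11='dc' goto a→14  [P2 ends]
  12='bc' goto d→13
  13='bcd' goto ·  [P3 ends]
  14='dca' goto ·  [P5 ends]

BFS fail/out derivation:
  fail(1) 'b': from fail(0)=0 chase 'b': 0 ⇒ 0;  out=∅∪out(0)=∅
  fail(7) 'c': from fail(0)=0 chase 'c': 0 ⇒ 0;  out=∅∪out(0)=∅
  fail(10) 'd': from fail(0)=0 chase 'd': 0 ⇒ 0;  out={4}∪out(0)={4}
  fail(2) 'ba': from fail(1)=0 chase 'a': 0 ⇒ 0;  out={6}∪out(0)={6}
  fail(8) 'cc': from fail(7)=0 chase 'c': 0 ⇒ 7;  out={7}∪out(7)={7}
  fail(11) 'dc': from fail(10)=0 chase 'c': 0 ⇒ 7;  out={2}∪out(7)={2}
  fail(12) 'bc': from fail(1)=0 chase 'c': 0 ⇒ 7;  out=∅∪out(7)=∅
  fail(3) 'bac': from fail(2)=0 chase 'c': 0 ⇒ 7;  out=∅∪out(7)=∅
  fail(9) 'ccc': from fail(8)=7 chase 'c': 7 ⇒ 8;  out={1}∪out(8)={1,7}
  fail(13) 'bcd': from fail(12)=7 chase 'd': 7→0 ⇒ 10;  out={3}∪out(10)={3,4}
  fail(14) 'dca': from fail(11)=7 chase 'a': 7→0 ⇒ 0;  out={5}∪out(0)={5}
  fail(4) 'bacc': from fail(3)=7 chase 'c': 7 ⇒ 8;  out=∅∪out(8)={7}
  fail(5) 'baccc': from fail(4)=8 chase 'c': 8 ⇒ 9;  out=∅∪out(9)={1,7}
  fail(6) 'bacccc': from fail(5)=9 chase 'c': 9→8 ⇒ 9;  out={0}∪out(9)={0,1,7}

Scan:
i=0 'b': node 0→1
i=1 'a': node 1→2  ** P6@[0:1]
i=2 'c': node 2→3
i=3 'c': node 3→4  ** P7@[2:3]
i=4 'c': node 4→5  ** P1@[2:4],P7@[3:4]
i=5 'c': node 5→6  ** P0@[0:5],P1@[3:5],P7@[4:5]
i=6 'c': node 6→9 (via fail)  ** P1@[4:6],P7@[5:6]
i=7 'c': node 9→9 (via fail)  ** P1@[5:7],P7@[6:7]
i=8 'c': node 9→9 (via fail)  ** P1@[6:8],P7@[7:8]
i=9 'a': node 9→0 (via fail)
i=10 'c': node 0→7
i=11 'c': node 7→8  ** P7@[10:11]
i=12 'd': node 8→10 (via fail)  ** P4@[12:12]
i=13 'd': node 10→10 (via fail)  ** P4@[13:13]
i=14 'c': node 10→11  ** P2@[13:14]
i=15 'a': node 11→14  ** P5@[13:15]
i=16 'b': node 14→1 (via fail)
i=17 'a': node 1→2  ** P6@[16:17]
i=18 'b': node 2→1 (via fail)
i=19 'a': node 1→2  ** P6@[18:19]
i=20 'a': node 2→0 (via fail)
i=21 'd': node 0→10  ** P4@[21:21]
i=22 'a': node 10→0 (via fail)
i=23 'c': node 0→7
i=24 'c': node 7→8  ** P7@[23:24]
i=25 'c': node 8→9  ** P1@[23:25],P7@[24:25]
i=26 'c': node 9→9 (via fail)  ** P1@[24:26],P7@[25:26]
i=27 'c': node 9→9 (via fail)  ** P1@[25:27],P7@[26:27]
i=28 'c': node 9→9 (via fail)  ** P1@[26:28],P7@[27:28]
i=29 'd': node 9→10 (via fail)  ** P4@[29:29]
i=30 'c': node 10→11  ** P2@[29:30]
i=31 'c': node 11→8 (via fail)  ** P7@[30:31]
i=32 'd': node 8→10 (via fail)  ** P4@[32:32]
i=33 'b': node 10→1 (via fail)
i=34 'a': node 1→2  ** P6@[33:34]
i=35 'a': node 2→0 (via fail)
i=36 'b': node 0→1
i=37 'c': node 1→12
i=38 'd': node 12→13  ** P3@[36:38],P4@[38:38]
i=39 'd': node 13→10 (via fail)  ** P4@[39:39]
i=40 'c': node 10→11  ** P2@[39:40]
i=41 'c': node 11→8 (via fail)  ** P7@[40:41]
i=42 'd': node 8→10 (via fail)  ** P4@[42:42]
i=43 'd': node 10→10 (via fail)  ** P4@[43:43]
i=44 'b': node 10→1 (via fail)
i=45 'a': node 1→2  ** P6@[44:45]
i=46 'c': node 2→3
i=47 'c': node 3→4  ** P7@[46:47]
i=48 'c': node 4→5  ** P1@[46:48],P7@[47:48]
i=49 'c': node 5→6  ** P0@[44:49],P1@[47:49],P7@[48:49]
i=50 'c': node 6→9 (via fail)  ** P1@[48:50],P7@[49:50]
i=51 'a': node 9→0 (via fail)
i=52 'd': node 0→10  ** P4@[52:52]
i=53 'c': node 10→11  ** P2@[52:53]

All matches (sorted): [[1,6],[3,7],[4,1],[4,7],[5,0],[5,1],[5,7],[6,1],[6,7],[7,1],[7,7],[8,1],[8,7],[11,7],[12,4],[13,4],[14,2],[15,5],[17,6],[19,6],[21,4],[24,7],[25,1],[25,7],[26,1],[26,7],[27,1],[27,7],[28,1],[28,7],[29,4],[30,2],[31,7],[32,4],[34,6],[38,3],[38,4],[39,4],[40,2],[41,7],[42,4],[43,4],[45,6],[47,7],[48,1],[48,7],[49,0],[49,1],[49,7],[50,1],[50,7],[52,4],[53,2]]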